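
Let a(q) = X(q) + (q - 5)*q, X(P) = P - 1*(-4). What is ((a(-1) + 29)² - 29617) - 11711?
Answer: -39884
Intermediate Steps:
X(P) = 4 + P (X(P) = P + 4 = 4 + P)
a(q) = 4 + q + q*(-5 + q) (a(q) = (4 + q) + (q - 5)*q = (4 + q) + (-5 + q)*q = (4 + q) + q*(-5 + q) = 4 + q + q*(-5 + q))
((a(-1) + 29)² - 29617) - 11711 = (((4 + (-1)² - 4*(-1)) + 29)² - 29617) - 11711 = (((4 + 1 + 4) + 29)² - 29617) - 11711 = ((9 + 29)² - 29617) - 11711 = (38² - 29617) - 11711 = (1444 - 29617) - 11711 = -28173 - 11711 = -39884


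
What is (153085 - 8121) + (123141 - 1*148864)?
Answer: 119241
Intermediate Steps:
(153085 - 8121) + (123141 - 1*148864) = 144964 + (123141 - 148864) = 144964 - 25723 = 119241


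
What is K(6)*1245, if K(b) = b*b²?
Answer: 268920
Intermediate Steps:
K(b) = b³
K(6)*1245 = 6³*1245 = 216*1245 = 268920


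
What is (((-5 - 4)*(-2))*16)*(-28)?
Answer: -8064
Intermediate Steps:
(((-5 - 4)*(-2))*16)*(-28) = (-9*(-2)*16)*(-28) = (18*16)*(-28) = 288*(-28) = -8064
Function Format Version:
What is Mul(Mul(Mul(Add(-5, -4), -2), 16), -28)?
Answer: -8064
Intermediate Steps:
Mul(Mul(Mul(Add(-5, -4), -2), 16), -28) = Mul(Mul(Mul(-9, -2), 16), -28) = Mul(Mul(18, 16), -28) = Mul(288, -28) = -8064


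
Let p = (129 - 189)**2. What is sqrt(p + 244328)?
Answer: 2*sqrt(61982) ≈ 497.92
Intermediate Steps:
p = 3600 (p = (-60)**2 = 3600)
sqrt(p + 244328) = sqrt(3600 + 244328) = sqrt(247928) = 2*sqrt(61982)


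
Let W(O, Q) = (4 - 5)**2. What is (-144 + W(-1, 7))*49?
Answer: -7007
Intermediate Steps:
W(O, Q) = 1 (W(O, Q) = (-1)**2 = 1)
(-144 + W(-1, 7))*49 = (-144 + 1)*49 = -143*49 = -7007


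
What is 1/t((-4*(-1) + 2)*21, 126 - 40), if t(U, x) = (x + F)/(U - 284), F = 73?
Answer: -158/159 ≈ -0.99371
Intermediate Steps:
t(U, x) = (73 + x)/(-284 + U) (t(U, x) = (x + 73)/(U - 284) = (73 + x)/(-284 + U))
1/t((-4*(-1) + 2)*21, 126 - 40) = 1/((73 + (126 - 40))/(-284 + (-4*(-1) + 2)*21)) = 1/((73 + 86)/(-284 + (4 + 2)*21)) = 1/(159/(-284 + 6*21)) = 1/(159/(-284 + 126)) = 1/(159/(-158)) = 1/(-1/158*159) = 1/(-159/158) = -158/159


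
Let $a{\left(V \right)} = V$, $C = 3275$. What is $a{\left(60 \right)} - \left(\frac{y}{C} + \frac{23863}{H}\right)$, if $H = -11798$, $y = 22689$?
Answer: $\frac{2128773503}{38638450} \approx 55.095$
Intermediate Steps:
$a{\left(60 \right)} - \left(\frac{y}{C} + \frac{23863}{H}\right) = 60 - \left(\frac{22689}{3275} + \frac{23863}{-11798}\right) = 60 - \left(22689 \cdot \frac{1}{3275} + 23863 \left(- \frac{1}{11798}\right)\right) = 60 - \left(\frac{22689}{3275} - \frac{23863}{11798}\right) = 60 - \frac{189533497}{38638450} = \frac{2128773503}{38638450}$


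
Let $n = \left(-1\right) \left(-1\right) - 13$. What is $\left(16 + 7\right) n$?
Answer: $-276$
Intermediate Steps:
$n = -12$ ($n = 1 - 13 = -12$)
$\left(16 + 7\right) n = \left(16 + 7\right) \left(-12\right) = 23 \left(-12\right) = -276$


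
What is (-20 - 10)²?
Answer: 900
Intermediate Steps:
(-20 - 10)² = (-30)² = 900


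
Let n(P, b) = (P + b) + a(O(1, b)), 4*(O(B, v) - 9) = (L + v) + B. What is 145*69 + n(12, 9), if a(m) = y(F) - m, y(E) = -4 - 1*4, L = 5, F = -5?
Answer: 40021/4 ≈ 10005.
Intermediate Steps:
y(E) = -8 (y(E) = -4 - 4 = -8)
O(B, v) = 41/4 + B/4 + v/4 (O(B, v) = 9 + ((5 + v) + B)/4 = 9 + (5 + B + v)/4 = 9 + (5/4 + B/4 + v/4) = 41/4 + B/4 + v/4)
a(m) = -8 - m
n(P, b) = -37/2 + P + 3*b/4 (n(P, b) = (P + b) + (-8 - (41/4 + (¼)*1 + b/4)) = (P + b) + (-8 - (41/4 + ¼ + b/4)) = (P + b) + (-8 - (21/2 + b/4)) = (P + b) + (-8 + (-21/2 - b/4)) = (P + b) + (-37/2 - b/4) = -37/2 + P + 3*b/4)
145*69 + n(12, 9) = 145*69 + (-37/2 + 12 + (¾)*9) = 10005 + (-37/2 + 12 + 27/4) = 10005 + ¼ = 40021/4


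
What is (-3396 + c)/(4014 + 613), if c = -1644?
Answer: -720/661 ≈ -1.0893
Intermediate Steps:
(-3396 + c)/(4014 + 613) = (-3396 - 1644)/(4014 + 613) = -5040/4627 = -5040*1/4627 = -720/661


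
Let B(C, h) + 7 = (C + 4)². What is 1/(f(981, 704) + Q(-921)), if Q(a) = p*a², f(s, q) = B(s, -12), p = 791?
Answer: 1/671928849 ≈ 1.4883e-9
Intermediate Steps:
B(C, h) = -7 + (4 + C)² (B(C, h) = -7 + (C + 4)² = -7 + (4 + C)²)
f(s, q) = -7 + (4 + s)²
Q(a) = 791*a²
1/(f(981, 704) + Q(-921)) = 1/((-7 + (4 + 981)²) + 791*(-921)²) = 1/((-7 + 985²) + 791*848241) = 1/((-7 + 970225) + 670958631) = 1/(970218 + 670958631) = 1/671928849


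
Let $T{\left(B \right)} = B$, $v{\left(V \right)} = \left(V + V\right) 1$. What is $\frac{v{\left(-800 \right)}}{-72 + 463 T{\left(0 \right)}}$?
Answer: $\frac{200}{9} \approx 22.222$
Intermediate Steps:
$v{\left(V \right)} = 2 V$ ($v{\left(V \right)} = 2 V 1 = 2 V$)
$\frac{v{\left(-800 \right)}}{-72 + 463 T{\left(0 \right)}} = \frac{2 \left(-800\right)}{-72 + 463 \cdot 0} = - \frac{1600}{-72 + 0} = - \frac{1600}{-72} = \left(-1600\right) \left(- \frac{1}{72}\right) = \frac{200}{9}$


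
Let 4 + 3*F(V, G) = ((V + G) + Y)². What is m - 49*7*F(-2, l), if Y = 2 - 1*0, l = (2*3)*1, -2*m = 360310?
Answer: -551441/3 ≈ -1.8381e+5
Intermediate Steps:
m = -180155 (m = -½*360310 = -180155)
l = 6 (l = 6*1 = 6)
Y = 2 (Y = 2 + 0 = 2)
F(V, G) = -4/3 + (2 + G + V)²/3 (F(V, G) = -4/3 + ((V + G) + 2)²/3 = -4/3 + ((G + V) + 2)²/3 = -4/3 + (2 + G + V)²/3)
m - 49*7*F(-2, l) = -180155 - 49*7*(-4/3 + (2 + 6 - 2)²/3) = -180155 - 343*(-4/3 + (⅓)*6²) = -180155 - 343*(-4/3 + (⅓)*36) = -180155 - 343*(-4/3 + 12) = -180155 - 343*32/3 = -180155 - 1*10976/3 = -180155 - 10976/3 = -551441/3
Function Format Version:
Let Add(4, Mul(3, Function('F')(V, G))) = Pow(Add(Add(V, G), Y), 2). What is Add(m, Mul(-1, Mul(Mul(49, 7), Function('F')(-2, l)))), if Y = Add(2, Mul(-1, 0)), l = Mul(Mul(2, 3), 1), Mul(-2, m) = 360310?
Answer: Rational(-551441, 3) ≈ -1.8381e+5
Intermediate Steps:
m = -180155 (m = Mul(Rational(-1, 2), 360310) = -180155)
l = 6 (l = Mul(6, 1) = 6)
Y = 2 (Y = Add(2, 0) = 2)
Function('F')(V, G) = Add(Rational(-4, 3), Mul(Rational(1, 3), Pow(Add(2, G, V), 2))) (Function('F')(V, G) = Add(Rational(-4, 3), Mul(Rational(1, 3), Pow(Add(Add(V, G), 2), 2))) = Add(Rational(-4, 3), Mul(Rational(1, 3), Pow(Add(Add(G, V), 2), 2))) = Add(Rational(-4, 3), Mul(Rational(1, 3), Pow(Add(2, G, V), 2))))
Add(m, Mul(-1, Mul(Mul(49, 7), Function('F')(-2, l)))) = Add(-180155, Mul(-1, Mul(Mul(49, 7), Add(Rational(-4, 3), Mul(Rational(1, 3), Pow(Add(2, 6, -2), 2)))))) = Add(-180155, Mul(-1, Mul(343, Add(Rational(-4, 3), Mul(Rational(1, 3), Pow(6, 2)))))) = Add(-180155, Mul(-1, Mul(343, Add(Rational(-4, 3), Mul(Rational(1, 3), 36))))) = Add(-180155, Mul(-1, Mul(343, Add(Rational(-4, 3), 12)))) = Add(-180155, Mul(-1, Mul(343, Rational(32, 3)))) = Add(-180155, Mul(-1, Rational(10976, 3))) = Add(-180155, Rational(-10976, 3)) = Rational(-551441, 3)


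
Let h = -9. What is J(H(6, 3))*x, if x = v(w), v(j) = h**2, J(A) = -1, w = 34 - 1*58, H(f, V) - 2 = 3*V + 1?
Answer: -81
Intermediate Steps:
H(f, V) = 3 + 3*V (H(f, V) = 2 + (3*V + 1) = 2 + (1 + 3*V) = 3 + 3*V)
w = -24 (w = 34 - 58 = -24)
v(j) = 81 (v(j) = (-9)**2 = 81)
x = 81
J(H(6, 3))*x = -1*81 = -81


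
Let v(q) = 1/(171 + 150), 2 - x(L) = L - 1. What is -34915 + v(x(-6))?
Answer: -11207714/321 ≈ -34915.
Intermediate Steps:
x(L) = 3 - L (x(L) = 2 - (L - 1) = 2 - (-1 + L) = 2 + (1 - L) = 3 - L)
v(q) = 1/321
-34915 + v(x(-6)) = -34915 + 1/321 = -11207714/321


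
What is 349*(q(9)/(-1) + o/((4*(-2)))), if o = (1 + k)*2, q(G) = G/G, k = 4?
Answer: -3141/4 ≈ -785.25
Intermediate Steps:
q(G) = 1
o = 10 (o = (1 + 4)*2 = 5*2 = 10)
349*(q(9)/(-1) + o/((4*(-2)))) = 349*(1/(-1) + 10/((4*(-2)))) = 349*(1*(-1) + 10/(-8)) = 349*(-1 + 10*(-⅛)) = 349*(-1 - 5/4) = 349*(-9/4) = -3141/4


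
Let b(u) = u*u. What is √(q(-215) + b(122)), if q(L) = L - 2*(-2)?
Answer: √14673 ≈ 121.13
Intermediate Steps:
b(u) = u²
q(L) = 4 + L (q(L) = L + 4 = 4 + L)
√(q(-215) + b(122)) = √((4 - 215) + 122²) = √(-211 + 14884) = √14673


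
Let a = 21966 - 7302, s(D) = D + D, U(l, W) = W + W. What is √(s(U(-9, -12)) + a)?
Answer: 6*√406 ≈ 120.90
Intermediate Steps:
U(l, W) = 2*W
s(D) = 2*D
a = 14664
√(s(U(-9, -12)) + a) = √(2*(2*(-12)) + 14664) = √(2*(-24) + 14664) = √(-48 + 14664) = √14616 = 6*√406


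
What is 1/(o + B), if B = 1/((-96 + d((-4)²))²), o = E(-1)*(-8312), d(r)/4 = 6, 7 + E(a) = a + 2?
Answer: 5184/258536449 ≈ 2.0051e-5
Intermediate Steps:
E(a) = -5 + a (E(a) = -7 + (a + 2) = -7 + (2 + a) = -5 + a)
d(r) = 24 (d(r) = 4*6 = 24)
o = 49872 (o = (-5 - 1)*(-8312) = -6*(-8312) = 49872)
B = 1/5184 (B = 1/((-96 + 24)²) = 1/((-72)²) = 1/5184 ≈ 0.00019290)
1/(o + B) = 1/(49872 + 1/5184) = 1/(258536449/5184) = 5184/258536449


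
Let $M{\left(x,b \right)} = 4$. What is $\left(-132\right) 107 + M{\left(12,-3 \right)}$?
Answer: $-14120$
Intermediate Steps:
$\left(-132\right) 107 + M{\left(12,-3 \right)} = \left(-132\right) 107 + 4 = -14124 + 4 = -14120$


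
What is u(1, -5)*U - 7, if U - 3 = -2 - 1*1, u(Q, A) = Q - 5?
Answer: -7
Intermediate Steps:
u(Q, A) = -5 + Q
U = 0 (U = 3 + (-2 - 1*1) = 3 + (-2 - 1) = 3 - 3 = 0)
u(1, -5)*U - 7 = (-5 + 1)*0 - 7 = -4*0 - 7 = 0 - 7 = -7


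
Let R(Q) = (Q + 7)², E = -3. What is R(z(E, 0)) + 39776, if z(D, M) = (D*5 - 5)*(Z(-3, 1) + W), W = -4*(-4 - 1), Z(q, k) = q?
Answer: 150665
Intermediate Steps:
W = 20 (W = -4*(-5) = 20)
z(D, M) = -85 + 85*D (z(D, M) = (D*5 - 5)*(-3 + 20) = (5*D - 5)*17 = (-5 + 5*D)*17 = -85 + 85*D)
R(Q) = (7 + Q)²
R(z(E, 0)) + 39776 = (7 + (-85 + 85*(-3)))² + 39776 = (7 + (-85 - 255))² + 39776 = (7 - 340)² + 39776 = (-333)² + 39776 = 110889 + 39776 = 150665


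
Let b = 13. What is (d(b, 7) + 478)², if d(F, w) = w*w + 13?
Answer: 291600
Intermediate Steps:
d(F, w) = 13 + w² (d(F, w) = w² + 13 = 13 + w²)
(d(b, 7) + 478)² = ((13 + 7²) + 478)² = ((13 + 49) + 478)² = (62 + 478)² = 540² = 291600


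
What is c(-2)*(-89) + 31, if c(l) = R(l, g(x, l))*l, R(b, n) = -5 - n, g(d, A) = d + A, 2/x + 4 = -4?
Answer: -917/2 ≈ -458.50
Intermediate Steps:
x = -¼ (x = 2/(-4 - 4) = 2/(-8) = 2*(-⅛) = -¼ ≈ -0.25000)
g(d, A) = A + d
c(l) = l*(-19/4 - l) (c(l) = (-5 - (l - ¼))*l = (-5 - (-¼ + l))*l = (-5 + (¼ - l))*l = (-19/4 - l)*l = l*(-19/4 - l))
c(-2)*(-89) + 31 = -¼*(-2)*(19 + 4*(-2))*(-89) + 31 = -¼*(-2)*(19 - 8)*(-89) + 31 = -¼*(-2)*11*(-89) + 31 = (11/2)*(-89) + 31 = -979/2 + 31 = -917/2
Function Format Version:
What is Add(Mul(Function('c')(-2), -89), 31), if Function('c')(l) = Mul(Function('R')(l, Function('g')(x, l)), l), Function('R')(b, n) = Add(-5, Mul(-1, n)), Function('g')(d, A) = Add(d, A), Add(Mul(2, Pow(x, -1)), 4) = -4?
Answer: Rational(-917, 2) ≈ -458.50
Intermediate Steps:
x = Rational(-1, 4) (x = Mul(2, Pow(Add(-4, -4), -1)) = Mul(2, Pow(-8, -1)) = Mul(2, Rational(-1, 8)) = Rational(-1, 4) ≈ -0.25000)
Function('g')(d, A) = Add(A, d)
Function('c')(l) = Mul(l, Add(Rational(-19, 4), Mul(-1, l))) (Function('c')(l) = Mul(Add(-5, Mul(-1, Add(l, Rational(-1, 4)))), l) = Mul(Add(-5, Mul(-1, Add(Rational(-1, 4), l))), l) = Mul(Add(-5, Add(Rational(1, 4), Mul(-1, l))), l) = Mul(Add(Rational(-19, 4), Mul(-1, l)), l) = Mul(l, Add(Rational(-19, 4), Mul(-1, l))))
Add(Mul(Function('c')(-2), -89), 31) = Add(Mul(Mul(Rational(-1, 4), -2, Add(19, Mul(4, -2))), -89), 31) = Add(Mul(Mul(Rational(-1, 4), -2, Add(19, -8)), -89), 31) = Add(Mul(Mul(Rational(-1, 4), -2, 11), -89), 31) = Add(Mul(Rational(11, 2), -89), 31) = Add(Rational(-979, 2), 31) = Rational(-917, 2)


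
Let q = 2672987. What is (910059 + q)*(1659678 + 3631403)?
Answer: 18958186612726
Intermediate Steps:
(910059 + q)*(1659678 + 3631403) = (910059 + 2672987)*(1659678 + 3631403) = 3583046*5291081 = 18958186612726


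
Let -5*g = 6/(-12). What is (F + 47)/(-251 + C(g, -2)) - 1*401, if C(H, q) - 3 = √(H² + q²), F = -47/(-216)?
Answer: -66617656073/166049973 - 50995*√401/664199892 ≈ -401.19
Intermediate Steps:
g = ⅒ (g = -6/(5*(-12)) = -6*(-1)/(5*12) = -⅕*(-½) = ⅒ ≈ 0.10000)
F = 47/216 (F = -47*(-1/216) = 47/216 ≈ 0.21759)
C(H, q) = 3 + √(H² + q²)
(F + 47)/(-251 + C(g, -2)) - 1*401 = (47/216 + 47)/(-251 + (3 + √((⅒)² + (-2)²))) - 1*401 = 10199/(216*(-251 + (3 + √(1/100 + 4)))) - 401 = 10199/(216*(-251 + (3 + √(401/100)))) - 401 = 10199/(216*(-251 + (3 + √401/10))) - 401 = 10199/(216*(-248 + √401/10)) - 401 = -401 + 10199/(216*(-248 + √401/10))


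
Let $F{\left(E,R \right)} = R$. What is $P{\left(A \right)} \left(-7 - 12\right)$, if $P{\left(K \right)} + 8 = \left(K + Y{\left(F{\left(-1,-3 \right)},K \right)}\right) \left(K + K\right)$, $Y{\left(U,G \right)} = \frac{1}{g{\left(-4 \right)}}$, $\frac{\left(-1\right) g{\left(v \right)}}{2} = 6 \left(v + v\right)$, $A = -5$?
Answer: $- \frac{38209}{48} \approx -796.02$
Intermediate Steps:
$g{\left(v \right)} = - 24 v$ ($g{\left(v \right)} = - 2 \cdot 6 \left(v + v\right) = - 2 \cdot 6 \cdot 2 v = - 2 \cdot 12 v = - 24 v$)
$Y{\left(U,G \right)} = \frac{1}{96}$ ($Y{\left(U,G \right)} = \frac{1}{\left(-24\right) \left(-4\right)} = \frac{1}{96}$)
$P{\left(K \right)} = -8 + 2 K \left(\frac{1}{96} + K\right)$ ($P{\left(K \right)} = -8 + \left(K + \frac{1}{96}\right) \left(K + K\right) = -8 + \left(\frac{1}{96} + K\right) 2 K = -8 + 2 K \left(\frac{1}{96} + K\right)$)
$P{\left(A \right)} \left(-7 - 12\right) = \left(-8 + 2 \left(-5\right)^{2} + \frac{1}{48} \left(-5\right)\right) \left(-7 - 12\right) = \left(-8 + 2 \cdot 25 - \frac{5}{48}\right) \left(-19\right) = \left(-8 + 50 - \frac{5}{48}\right) \left(-19\right) = \frac{2011}{48} \left(-19\right) = - \frac{38209}{48}$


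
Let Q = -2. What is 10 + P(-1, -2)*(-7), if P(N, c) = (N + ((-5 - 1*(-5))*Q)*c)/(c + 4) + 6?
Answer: -57/2 ≈ -28.500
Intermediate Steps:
P(N, c) = 6 + N/(4 + c) (P(N, c) = (N + ((-5 - 1*(-5))*(-2))*c)/(c + 4) + 6 = (N + ((-5 + 5)*(-2))*c)/(4 + c) + 6 = (N + (0*(-2))*c)/(4 + c) + 6 = (N + 0*c)/(4 + c) + 6 = (N + 0)/(4 + c) + 6 = N/(4 + c) + 6 = 6 + N/(4 + c))
10 + P(-1, -2)*(-7) = 10 + ((24 - 1 + 6*(-2))/(4 - 2))*(-7) = 10 + ((24 - 1 - 12)/2)*(-7) = 10 + ((½)*11)*(-7) = 10 + (11/2)*(-7) = 10 - 77/2 = -57/2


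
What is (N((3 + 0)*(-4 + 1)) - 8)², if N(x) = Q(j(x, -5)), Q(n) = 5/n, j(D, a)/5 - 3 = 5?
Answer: 3969/64 ≈ 62.016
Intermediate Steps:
j(D, a) = 40 (j(D, a) = 15 + 5*5 = 15 + 25 = 40)
N(x) = ⅛ (N(x) = 5/40 = 5*(1/40) = ⅛)
(N((3 + 0)*(-4 + 1)) - 8)² = (⅛ - 8)² = (-63/8)² = 3969/64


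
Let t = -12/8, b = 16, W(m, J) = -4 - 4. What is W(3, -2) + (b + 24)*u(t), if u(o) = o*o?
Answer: 82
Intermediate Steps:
W(m, J) = -8
t = -3/2 (t = -12*⅛ = -3/2 ≈ -1.5000)
u(o) = o²
W(3, -2) + (b + 24)*u(t) = -8 + (16 + 24)*(-3/2)² = -8 + 40*(9/4) = -8 + 90 = 82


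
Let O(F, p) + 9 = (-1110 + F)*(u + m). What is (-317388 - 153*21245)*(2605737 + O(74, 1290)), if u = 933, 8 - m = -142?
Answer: -5293795885020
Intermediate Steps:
m = 150 (m = 8 - 1*(-142) = 8 + 142 = 150)
O(F, p) = -1202139 + 1083*F (O(F, p) = -9 + (-1110 + F)*(933 + 150) = -9 + (-1110 + F)*1083 = -9 + (-1202130 + 1083*F) = -1202139 + 1083*F)
(-317388 - 153*21245)*(2605737 + O(74, 1290)) = (-317388 - 153*21245)*(2605737 + (-1202139 + 1083*74)) = (-317388 - 3250485)*(2605737 + (-1202139 + 80142)) = -3567873*(2605737 - 1121997) = -3567873*1483740 = -5293795885020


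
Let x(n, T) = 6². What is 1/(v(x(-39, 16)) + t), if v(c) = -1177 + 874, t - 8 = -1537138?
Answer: -1/1537433 ≈ -6.5044e-7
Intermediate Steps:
t = -1537130 (t = 8 - 1537138 = -1537130)
x(n, T) = 36
v(c) = -303
1/(v(x(-39, 16)) + t) = 1/(-303 - 1537130) = 1/(-1537433) = -1/1537433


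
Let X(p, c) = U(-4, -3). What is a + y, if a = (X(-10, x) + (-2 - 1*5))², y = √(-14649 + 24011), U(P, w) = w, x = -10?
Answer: 100 + √9362 ≈ 196.76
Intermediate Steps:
X(p, c) = -3
y = √9362 ≈ 96.757
a = 100 (a = (-3 + (-2 - 1*5))² = (-3 + (-2 - 5))² = (-3 - 7)² = (-10)² = 100)
a + y = 100 + √9362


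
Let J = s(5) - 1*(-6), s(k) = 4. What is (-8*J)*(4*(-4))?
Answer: 1280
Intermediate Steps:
J = 10 (J = 4 - 1*(-6) = 4 + 6 = 10)
(-8*J)*(4*(-4)) = (-8*10)*(4*(-4)) = -80*(-16) = 1280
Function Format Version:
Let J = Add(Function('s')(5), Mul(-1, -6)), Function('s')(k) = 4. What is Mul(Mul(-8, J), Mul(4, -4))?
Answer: 1280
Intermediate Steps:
J = 10 (J = Add(4, Mul(-1, -6)) = Add(4, 6) = 10)
Mul(Mul(-8, J), Mul(4, -4)) = Mul(Mul(-8, 10), Mul(4, -4)) = Mul(-80, -16) = 1280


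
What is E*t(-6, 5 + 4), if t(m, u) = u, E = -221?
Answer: -1989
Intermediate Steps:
E*t(-6, 5 + 4) = -221*(5 + 4) = -221*9 = -1989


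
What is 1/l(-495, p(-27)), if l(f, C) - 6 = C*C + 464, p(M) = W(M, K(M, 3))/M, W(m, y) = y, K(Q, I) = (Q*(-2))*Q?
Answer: 1/3386 ≈ 0.00029533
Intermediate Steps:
K(Q, I) = -2*Q**2 (K(Q, I) = (-2*Q)*Q = -2*Q**2)
p(M) = -2*M (p(M) = (-2*M**2)/M = -2*M)
l(f, C) = 470 + C**2 (l(f, C) = 6 + (C*C + 464) = 6 + (C**2 + 464) = 6 + (464 + C**2) = 470 + C**2)
1/l(-495, p(-27)) = 1/(470 + (-2*(-27))**2) = 1/(470 + 54**2) = 1/(470 + 2916) = 1/3386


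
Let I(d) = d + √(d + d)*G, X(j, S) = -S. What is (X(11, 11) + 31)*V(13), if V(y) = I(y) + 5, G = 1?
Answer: 360 + 20*√26 ≈ 461.98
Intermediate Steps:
I(d) = d + √2*√d (I(d) = d + √(d + d)*1 = d + √(2*d)*1 = d + (√2*√d)*1 = d + √2*√d)
V(y) = 5 + y + √2*√y (V(y) = (y + √2*√y) + 5 = 5 + y + √2*√y)
(X(11, 11) + 31)*V(13) = (-1*11 + 31)*(5 + 13 + √2*√13) = (-11 + 31)*(5 + 13 + √26) = 20*(18 + √26) = 360 + 20*√26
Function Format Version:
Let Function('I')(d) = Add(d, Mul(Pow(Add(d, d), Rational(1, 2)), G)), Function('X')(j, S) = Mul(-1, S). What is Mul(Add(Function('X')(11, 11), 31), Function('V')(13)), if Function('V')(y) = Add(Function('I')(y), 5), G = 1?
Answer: Add(360, Mul(20, Pow(26, Rational(1, 2)))) ≈ 461.98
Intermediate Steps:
Function('I')(d) = Add(d, Mul(Pow(2, Rational(1, 2)), Pow(d, Rational(1, 2)))) (Function('I')(d) = Add(d, Mul(Pow(Add(d, d), Rational(1, 2)), 1)) = Add(d, Mul(Pow(Mul(2, d), Rational(1, 2)), 1)) = Add(d, Mul(Mul(Pow(2, Rational(1, 2)), Pow(d, Rational(1, 2))), 1)) = Add(d, Mul(Pow(2, Rational(1, 2)), Pow(d, Rational(1, 2)))))
Function('V')(y) = Add(5, y, Mul(Pow(2, Rational(1, 2)), Pow(y, Rational(1, 2)))) (Function('V')(y) = Add(Add(y, Mul(Pow(2, Rational(1, 2)), Pow(y, Rational(1, 2)))), 5) = Add(5, y, Mul(Pow(2, Rational(1, 2)), Pow(y, Rational(1, 2)))))
Mul(Add(Function('X')(11, 11), 31), Function('V')(13)) = Mul(Add(Mul(-1, 11), 31), Add(5, 13, Mul(Pow(2, Rational(1, 2)), Pow(13, Rational(1, 2))))) = Mul(Add(-11, 31), Add(5, 13, Pow(26, Rational(1, 2)))) = Mul(20, Add(18, Pow(26, Rational(1, 2)))) = Add(360, Mul(20, Pow(26, Rational(1, 2))))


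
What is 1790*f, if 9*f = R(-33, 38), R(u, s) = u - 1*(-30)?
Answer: -1790/3 ≈ -596.67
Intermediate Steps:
R(u, s) = 30 + u (R(u, s) = u + 30 = 30 + u)
f = -⅓ (f = (30 - 33)/9 = (⅑)*(-3) = -⅓ ≈ -0.33333)
1790*f = 1790*(-⅓) = -1790/3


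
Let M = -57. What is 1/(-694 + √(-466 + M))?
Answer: -694/482159 - I*√523/482159 ≈ -0.0014394 - 4.7431e-5*I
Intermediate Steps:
1/(-694 + √(-466 + M)) = 1/(-694 + √(-466 - 57)) = 1/(-694 + √(-523)) = 1/(-694 + I*√523)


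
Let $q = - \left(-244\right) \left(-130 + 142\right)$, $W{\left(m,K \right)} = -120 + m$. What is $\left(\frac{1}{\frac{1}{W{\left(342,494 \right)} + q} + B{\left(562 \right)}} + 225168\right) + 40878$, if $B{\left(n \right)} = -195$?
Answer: $\frac{163418486304}{614249} \approx 2.6605 \cdot 10^{5}$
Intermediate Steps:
$q = 2928$ ($q = - \left(-244\right) 12 = \left(-1\right) \left(-2928\right) = 2928$)
$\left(\frac{1}{\frac{1}{W{\left(342,494 \right)} + q} + B{\left(562 \right)}} + 225168\right) + 40878 = \left(\frac{1}{\frac{1}{\left(-120 + 342\right) + 2928} - 195} + 225168\right) + 40878 = \left(\frac{1}{\frac{1}{222 + 2928} - 195} + 225168\right) + 40878 = \left(\frac{1}{\frac{1}{3150} - 195} + 225168\right) + 40878 = \left(\frac{1}{- \frac{614249}{3150}} + 225168\right) + 40878 = \left(- \frac{3150}{614249} + 225168\right) + 40878 = \frac{138309215682}{614249} + 40878 = \frac{163418486304}{614249}$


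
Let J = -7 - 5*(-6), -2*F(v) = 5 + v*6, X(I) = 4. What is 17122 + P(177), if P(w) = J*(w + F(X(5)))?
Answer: 41719/2 ≈ 20860.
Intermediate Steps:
F(v) = -5/2 - 3*v (F(v) = -(5 + v*6)/2 = -(5 + 6*v)/2 = -5/2 - 3*v)
J = 23 (J = -7 + 30 = 23)
P(w) = -667/2 + 23*w (P(w) = 23*(w + (-5/2 - 3*4)) = 23*(w + (-5/2 - 12)) = 23*(w - 29/2) = 23*(-29/2 + w) = -667/2 + 23*w)
17122 + P(177) = 17122 + (-667/2 + 23*177) = 17122 + (-667/2 + 4071) = 17122 + 7475/2 = 41719/2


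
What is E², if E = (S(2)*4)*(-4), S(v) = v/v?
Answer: 256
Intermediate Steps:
S(v) = 1
E = -16 (E = (1*4)*(-4) = 4*(-4) = -16)
E² = (-16)² = 256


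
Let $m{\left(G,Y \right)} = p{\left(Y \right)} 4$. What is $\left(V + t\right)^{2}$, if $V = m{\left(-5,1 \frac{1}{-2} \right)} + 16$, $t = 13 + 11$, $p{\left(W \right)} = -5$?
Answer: $400$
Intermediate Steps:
$m{\left(G,Y \right)} = -20$ ($m{\left(G,Y \right)} = \left(-5\right) 4 = -20$)
$t = 24$
$V = -4$ ($V = -20 + 16 = -4$)
$\left(V + t\right)^{2} = \left(-4 + 24\right)^{2} = 20^{2} = 400$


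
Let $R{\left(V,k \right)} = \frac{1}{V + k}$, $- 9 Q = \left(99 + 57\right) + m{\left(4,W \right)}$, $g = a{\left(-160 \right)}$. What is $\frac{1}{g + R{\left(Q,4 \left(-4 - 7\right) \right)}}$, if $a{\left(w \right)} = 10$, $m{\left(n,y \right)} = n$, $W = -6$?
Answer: $\frac{556}{5551} \approx 0.10016$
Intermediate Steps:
$g = 10$
$Q = - \frac{160}{9}$ ($Q = - \frac{\left(99 + 57\right) + 4}{9} = - \frac{156 + 4}{9} = \left(- \frac{1}{9}\right) 160 = - \frac{160}{9} \approx -17.778$)
$\frac{1}{g + R{\left(Q,4 \left(-4 - 7\right) \right)}} = \frac{1}{10 + \frac{1}{- \frac{160}{9} + 4 \left(-4 - 7\right)}} = \frac{1}{10 + \frac{1}{- \frac{160}{9} + 4 \left(-11\right)}} = \frac{1}{10 + \frac{1}{- \frac{160}{9} - 44}} = \frac{1}{10 + \frac{1}{- \frac{556}{9}}} = \frac{1}{10 - \frac{9}{556}} = \frac{1}{\frac{5551}{556}} = \frac{556}{5551}$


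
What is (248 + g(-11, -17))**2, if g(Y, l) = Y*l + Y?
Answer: 179776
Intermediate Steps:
g(Y, l) = Y + Y*l
(248 + g(-11, -17))**2 = (248 - 11*(1 - 17))**2 = (248 - 11*(-16))**2 = (248 + 176)**2 = 424**2 = 179776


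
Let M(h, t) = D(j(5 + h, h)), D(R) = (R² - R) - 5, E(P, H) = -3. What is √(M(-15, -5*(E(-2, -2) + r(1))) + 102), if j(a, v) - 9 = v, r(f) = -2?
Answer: √139 ≈ 11.790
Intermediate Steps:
j(a, v) = 9 + v
D(R) = -5 + R² - R
M(h, t) = -14 + (9 + h)² - h (M(h, t) = -5 + (9 + h)² - (9 + h) = -5 + (9 + h)² + (-9 - h) = -14 + (9 + h)² - h)
√(M(-15, -5*(E(-2, -2) + r(1))) + 102) = √((-14 + (9 - 15)² - 1*(-15)) + 102) = √((-14 + (-6)² + 15) + 102) = √((-14 + 36 + 15) + 102) = √(37 + 102) = √139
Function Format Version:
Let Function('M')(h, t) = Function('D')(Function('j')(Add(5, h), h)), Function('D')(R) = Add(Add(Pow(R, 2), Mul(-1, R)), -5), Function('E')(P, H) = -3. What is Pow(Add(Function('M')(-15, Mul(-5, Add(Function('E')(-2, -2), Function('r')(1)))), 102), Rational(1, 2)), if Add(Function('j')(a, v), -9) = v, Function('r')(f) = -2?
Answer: Pow(139, Rational(1, 2)) ≈ 11.790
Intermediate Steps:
Function('j')(a, v) = Add(9, v)
Function('D')(R) = Add(-5, Pow(R, 2), Mul(-1, R))
Function('M')(h, t) = Add(-14, Pow(Add(9, h), 2), Mul(-1, h)) (Function('M')(h, t) = Add(-5, Pow(Add(9, h), 2), Mul(-1, Add(9, h))) = Add(-5, Pow(Add(9, h), 2), Add(-9, Mul(-1, h))) = Add(-14, Pow(Add(9, h), 2), Mul(-1, h)))
Pow(Add(Function('M')(-15, Mul(-5, Add(Function('E')(-2, -2), Function('r')(1)))), 102), Rational(1, 2)) = Pow(Add(Add(-14, Pow(Add(9, -15), 2), Mul(-1, -15)), 102), Rational(1, 2)) = Pow(Add(Add(-14, Pow(-6, 2), 15), 102), Rational(1, 2)) = Pow(Add(Add(-14, 36, 15), 102), Rational(1, 2)) = Pow(Add(37, 102), Rational(1, 2)) = Pow(139, Rational(1, 2))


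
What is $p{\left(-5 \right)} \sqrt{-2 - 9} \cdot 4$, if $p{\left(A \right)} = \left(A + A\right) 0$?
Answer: $0$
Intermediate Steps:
$p{\left(A \right)} = 0$ ($p{\left(A \right)} = 2 A 0 = 0$)
$p{\left(-5 \right)} \sqrt{-2 - 9} \cdot 4 = 0 \sqrt{-2 - 9} \cdot 4 = 0 \sqrt{-11} \cdot 4 = 0 i \sqrt{11} \cdot 4 = 0 \cdot 4 = 0$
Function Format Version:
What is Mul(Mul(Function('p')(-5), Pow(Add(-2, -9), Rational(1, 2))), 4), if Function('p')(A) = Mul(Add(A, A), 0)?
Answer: 0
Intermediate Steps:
Function('p')(A) = 0 (Function('p')(A) = Mul(Mul(2, A), 0) = 0)
Mul(Mul(Function('p')(-5), Pow(Add(-2, -9), Rational(1, 2))), 4) = Mul(Mul(0, Pow(Add(-2, -9), Rational(1, 2))), 4) = Mul(Mul(0, Pow(-11, Rational(1, 2))), 4) = Mul(Mul(0, Mul(I, Pow(11, Rational(1, 2)))), 4) = Mul(0, 4) = 0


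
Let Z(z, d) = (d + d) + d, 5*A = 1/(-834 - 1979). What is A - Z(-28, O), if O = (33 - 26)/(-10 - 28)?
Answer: 295327/534470 ≈ 0.55256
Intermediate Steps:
O = -7/38 (O = 7/(-38) = 7*(-1/38) = -7/38 ≈ -0.18421)
A = -1/14065 (A = 1/(5*(-834 - 1979)) = (⅕)/(-2813) = (⅕)*(-1/2813) = -1/14065 ≈ -7.1098e-5)
Z(z, d) = 3*d (Z(z, d) = 2*d + d = 3*d)
A - Z(-28, O) = -1/14065 - 3*(-7)/38 = -1/14065 - 1*(-21/38) = -1/14065 + 21/38 = 295327/534470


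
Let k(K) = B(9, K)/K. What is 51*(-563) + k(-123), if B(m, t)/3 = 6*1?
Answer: -1177239/41 ≈ -28713.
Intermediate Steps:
B(m, t) = 18 (B(m, t) = 3*(6*1) = 3*6 = 18)
k(K) = 18/K
51*(-563) + k(-123) = 51*(-563) + 18/(-123) = -28713 + 18*(-1/123) = -28713 - 6/41 = -1177239/41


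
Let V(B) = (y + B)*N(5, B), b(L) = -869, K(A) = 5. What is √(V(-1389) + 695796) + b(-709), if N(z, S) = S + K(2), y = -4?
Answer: -869 + 2*√655927 ≈ 750.79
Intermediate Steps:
N(z, S) = 5 + S (N(z, S) = S + 5 = 5 + S)
V(B) = (-4 + B)*(5 + B)
√(V(-1389) + 695796) + b(-709) = √((-4 - 1389)*(5 - 1389) + 695796) - 869 = √(-1393*(-1384) + 695796) - 869 = √(1927912 + 695796) - 869 = √2623708 - 869 = 2*√655927 - 869 = -869 + 2*√655927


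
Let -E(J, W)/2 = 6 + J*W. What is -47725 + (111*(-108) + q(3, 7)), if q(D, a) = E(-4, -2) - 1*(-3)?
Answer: -59738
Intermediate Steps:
E(J, W) = -12 - 2*J*W (E(J, W) = -2*(6 + J*W) = -12 - 2*J*W)
q(D, a) = -25 (q(D, a) = (-12 - 2*(-4)*(-2)) - 1*(-3) = (-12 - 16) + 3 = -28 + 3 = -25)
-47725 + (111*(-108) + q(3, 7)) = -47725 + (111*(-108) - 25) = -47725 + (-11988 - 25) = -47725 - 12013 = -59738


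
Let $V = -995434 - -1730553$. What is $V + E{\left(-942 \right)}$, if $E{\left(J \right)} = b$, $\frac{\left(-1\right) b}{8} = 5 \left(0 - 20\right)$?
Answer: $735919$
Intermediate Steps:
$b = 800$ ($b = - 8 \cdot 5 \left(0 - 20\right) = - 8 \cdot 5 \left(-20\right) = \left(-8\right) \left(-100\right) = 800$)
$E{\left(J \right)} = 800$
$V = 735119$ ($V = -995434 + 1730553 = 735119$)
$V + E{\left(-942 \right)} = 735119 + 800 = 735919$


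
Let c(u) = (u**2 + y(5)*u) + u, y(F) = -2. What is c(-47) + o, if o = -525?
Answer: 1731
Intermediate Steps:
c(u) = u**2 - u (c(u) = (u**2 - 2*u) + u = u**2 - u)
c(-47) + o = -47*(-1 - 47) - 525 = -47*(-48) - 525 = 2256 - 525 = 1731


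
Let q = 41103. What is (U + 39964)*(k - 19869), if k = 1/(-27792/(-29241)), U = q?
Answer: -4973640661941/3088 ≈ -1.6106e+9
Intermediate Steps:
U = 41103
k = 3249/3088 (k = 1/(-27792*(-1/29241)) = 1/(3088/3249) = 3249/3088 ≈ 1.0521)
(U + 39964)*(k - 19869) = (41103 + 39964)*(3249/3088 - 19869) = 81067*(-61352223/3088) = -4973640661941/3088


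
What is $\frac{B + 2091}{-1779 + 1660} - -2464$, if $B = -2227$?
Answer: $\frac{17256}{7} \approx 2465.1$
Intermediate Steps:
$\frac{B + 2091}{-1779 + 1660} - -2464 = \frac{-2227 + 2091}{-1779 + 1660} - -2464 = - \frac{136}{-119} + 2464 = \left(-136\right) \left(- \frac{1}{119}\right) + 2464 = \frac{8}{7} + 2464 = \frac{17256}{7}$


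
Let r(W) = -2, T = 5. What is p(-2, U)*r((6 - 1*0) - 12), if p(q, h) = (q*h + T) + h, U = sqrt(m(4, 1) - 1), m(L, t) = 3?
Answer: -10 + 2*sqrt(2) ≈ -7.1716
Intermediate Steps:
U = sqrt(2) (U = sqrt(3 - 1) = sqrt(2) ≈ 1.4142)
p(q, h) = 5 + h + h*q (p(q, h) = (q*h + 5) + h = (h*q + 5) + h = (5 + h*q) + h = 5 + h + h*q)
p(-2, U)*r((6 - 1*0) - 12) = (5 + sqrt(2) + sqrt(2)*(-2))*(-2) = (5 + sqrt(2) - 2*sqrt(2))*(-2) = (5 - sqrt(2))*(-2) = -10 + 2*sqrt(2)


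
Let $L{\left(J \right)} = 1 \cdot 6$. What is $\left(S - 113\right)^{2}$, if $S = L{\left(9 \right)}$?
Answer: $11449$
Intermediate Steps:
$L{\left(J \right)} = 6$
$S = 6$
$\left(S - 113\right)^{2} = \left(6 - 113\right)^{2} = \left(-107\right)^{2} = 11449$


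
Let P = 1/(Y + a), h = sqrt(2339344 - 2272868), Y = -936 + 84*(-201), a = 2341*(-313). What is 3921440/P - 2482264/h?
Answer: -2943248556320 - 1241132*sqrt(16619)/16619 ≈ -2.9432e+12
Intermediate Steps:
a = -732733
Y = -17820 (Y = -936 - 16884 = -17820)
h = 2*sqrt(16619) (h = sqrt(66476) = 2*sqrt(16619) ≈ 257.83)
P = -1/750553 (P = 1/(-17820 - 732733) = 1/(-750553) = -1/750553 ≈ -1.3324e-6)
3921440/P - 2482264/h = 3921440/(-1/750553) - 2482264*sqrt(16619)/33238 = 3921440*(-750553) - 1241132*sqrt(16619)/16619 = -2943248556320 - 1241132*sqrt(16619)/16619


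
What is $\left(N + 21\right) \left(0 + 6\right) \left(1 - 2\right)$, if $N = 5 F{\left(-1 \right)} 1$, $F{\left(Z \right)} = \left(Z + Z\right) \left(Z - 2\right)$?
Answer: $-306$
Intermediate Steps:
$F{\left(Z \right)} = 2 Z \left(-2 + Z\right)$
$N = 30$ ($N = 5 \cdot 2 \left(-1\right) \left(-2 - 1\right) 1 = 5 \cdot 2 \left(-1\right) \left(-3\right) 1 = 5 \cdot 6 \cdot 1 = 30 \cdot 1 = 30$)
$\left(N + 21\right) \left(0 + 6\right) \left(1 - 2\right) = \left(30 + 21\right) \left(0 + 6\right) \left(1 - 2\right) = 51 \cdot 6 \left(-1\right) = 51 \left(-6\right) = -306$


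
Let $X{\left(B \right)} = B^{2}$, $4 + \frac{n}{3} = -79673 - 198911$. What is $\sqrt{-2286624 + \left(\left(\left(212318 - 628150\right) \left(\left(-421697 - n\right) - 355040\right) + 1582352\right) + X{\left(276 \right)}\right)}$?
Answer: $2 i \sqrt{6136485890} \approx 1.5667 \cdot 10^{5} i$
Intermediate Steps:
$n = -835764$ ($n = -12 + 3 \left(-79673 - 198911\right) = -12 + 3 \left(-278584\right) = -12 - 835752 = -835764$)
$\sqrt{-2286624 + \left(\left(\left(212318 - 628150\right) \left(\left(-421697 - n\right) - 355040\right) + 1582352\right) + X{\left(276 \right)}\right)} = \sqrt{-2286624 + \left(\left(\left(212318 - 628150\right) \left(\left(-421697 - -835764\right) - 355040\right) + 1582352\right) + 276^{2}\right)} = \sqrt{-2286624 + \left(\left(- 415832 \left(\left(-421697 + 835764\right) - 355040\right) + 1582352\right) + 76176\right)} = \sqrt{-2286624 + \left(\left(- 415832 \left(414067 - 355040\right) + 1582352\right) + 76176\right)} = \sqrt{-2286624 + \left(\left(\left(-415832\right) 59027 + 1582352\right) + 76176\right)} = \sqrt{-2286624 + \left(\left(-24545315464 + 1582352\right) + 76176\right)} = \sqrt{-2286624 + \left(-24543733112 + 76176\right)} = \sqrt{-2286624 - 24543656936} = \sqrt{-24545943560} = 2 i \sqrt{6136485890}$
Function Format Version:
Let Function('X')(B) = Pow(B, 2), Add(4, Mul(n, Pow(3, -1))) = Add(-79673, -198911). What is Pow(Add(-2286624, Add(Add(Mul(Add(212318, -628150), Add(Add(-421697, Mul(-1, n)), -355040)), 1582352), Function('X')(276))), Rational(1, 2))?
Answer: Mul(2, I, Pow(6136485890, Rational(1, 2))) ≈ Mul(1.5667e+5, I)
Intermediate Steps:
n = -835764 (n = Add(-12, Mul(3, Add(-79673, -198911))) = Add(-12, Mul(3, -278584)) = Add(-12, -835752) = -835764)
Pow(Add(-2286624, Add(Add(Mul(Add(212318, -628150), Add(Add(-421697, Mul(-1, n)), -355040)), 1582352), Function('X')(276))), Rational(1, 2)) = Pow(Add(-2286624, Add(Add(Mul(Add(212318, -628150), Add(Add(-421697, Mul(-1, -835764)), -355040)), 1582352), Pow(276, 2))), Rational(1, 2)) = Pow(Add(-2286624, Add(Add(Mul(-415832, Add(Add(-421697, 835764), -355040)), 1582352), 76176)), Rational(1, 2)) = Pow(Add(-2286624, Add(Add(Mul(-415832, Add(414067, -355040)), 1582352), 76176)), Rational(1, 2)) = Pow(Add(-2286624, Add(Add(Mul(-415832, 59027), 1582352), 76176)), Rational(1, 2)) = Pow(Add(-2286624, Add(Add(-24545315464, 1582352), 76176)), Rational(1, 2)) = Pow(Add(-2286624, Add(-24543733112, 76176)), Rational(1, 2)) = Pow(Add(-2286624, -24543656936), Rational(1, 2)) = Pow(-24545943560, Rational(1, 2)) = Mul(2, I, Pow(6136485890, Rational(1, 2)))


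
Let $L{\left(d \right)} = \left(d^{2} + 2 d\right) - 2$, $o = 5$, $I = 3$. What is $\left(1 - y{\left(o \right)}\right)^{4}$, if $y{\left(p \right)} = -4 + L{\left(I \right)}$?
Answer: $4096$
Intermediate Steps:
$L{\left(d \right)} = -2 + d^{2} + 2 d$
$y{\left(p \right)} = 9$ ($y{\left(p \right)} = -4 + \left(-2 + 3^{2} + 2 \cdot 3\right) = -4 + \left(-2 + 9 + 6\right) = -4 + 13 = 9$)
$\left(1 - y{\left(o \right)}\right)^{4} = \left(1 - 9\right)^{4} = \left(-8\right)^{4} = 4096$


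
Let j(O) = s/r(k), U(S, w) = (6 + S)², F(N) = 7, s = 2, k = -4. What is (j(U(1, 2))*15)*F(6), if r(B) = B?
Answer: -105/2 ≈ -52.500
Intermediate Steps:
j(O) = -½ (j(O) = 2/(-4) = 2*(-¼) = -½)
(j(U(1, 2))*15)*F(6) = -½*15*7 = -15/2*7 = -105/2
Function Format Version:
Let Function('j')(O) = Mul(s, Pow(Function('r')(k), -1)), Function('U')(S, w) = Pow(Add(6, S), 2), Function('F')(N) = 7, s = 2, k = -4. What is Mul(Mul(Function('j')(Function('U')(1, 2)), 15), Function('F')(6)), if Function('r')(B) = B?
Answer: Rational(-105, 2) ≈ -52.500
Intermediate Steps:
Function('j')(O) = Rational(-1, 2) (Function('j')(O) = Mul(2, Pow(-4, -1)) = Mul(2, Rational(-1, 4)) = Rational(-1, 2))
Mul(Mul(Function('j')(Function('U')(1, 2)), 15), Function('F')(6)) = Mul(Mul(Rational(-1, 2), 15), 7) = Mul(Rational(-15, 2), 7) = Rational(-105, 2)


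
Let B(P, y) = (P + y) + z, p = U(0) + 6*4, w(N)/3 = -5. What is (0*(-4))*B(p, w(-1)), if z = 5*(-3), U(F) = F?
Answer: 0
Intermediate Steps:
w(N) = -15 (w(N) = 3*(-5) = -15)
z = -15
p = 24 (p = 0 + 6*4 = 0 + 24 = 24)
B(P, y) = -15 + P + y (B(P, y) = (P + y) - 15 = -15 + P + y)
(0*(-4))*B(p, w(-1)) = (0*(-4))*(-15 + 24 - 15) = 0*(-6) = 0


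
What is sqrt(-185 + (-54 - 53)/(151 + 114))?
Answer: 2*I*sqrt(3254995)/265 ≈ 13.616*I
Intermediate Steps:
sqrt(-185 + (-54 - 53)/(151 + 114)) = sqrt(-185 - 107/265) = sqrt(-49132/265) = 2*I*sqrt(3254995)/265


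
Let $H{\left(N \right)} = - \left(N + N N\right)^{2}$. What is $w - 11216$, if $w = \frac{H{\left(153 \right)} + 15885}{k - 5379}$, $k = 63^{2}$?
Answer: $\frac{179779133}{470} \approx 3.8251 \cdot 10^{5}$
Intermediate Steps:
$k = 3969$
$H{\left(N \right)} = - \left(N + N^{2}\right)^{2}$
$w = \frac{185050653}{470}$ ($w = \frac{- 153^{2} \left(1 + 153\right)^{2} + 15885}{3969 - 5379} = \frac{\left(-1\right) 23409 \cdot 154^{2} + 15885}{-1410} = \left(\left(-1\right) 23409 \cdot 23716 + 15885\right) \left(- \frac{1}{1410}\right) = \left(-555167844 + 15885\right) \left(- \frac{1}{1410}\right) = \left(-555151959\right) \left(- \frac{1}{1410}\right) = \frac{185050653}{470} \approx 3.9373 \cdot 10^{5}$)
$w - 11216 = \frac{185050653}{470} - 11216 = \frac{179779133}{470}$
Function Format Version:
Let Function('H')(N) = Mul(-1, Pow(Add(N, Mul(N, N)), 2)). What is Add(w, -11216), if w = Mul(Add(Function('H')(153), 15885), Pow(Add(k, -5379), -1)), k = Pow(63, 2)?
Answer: Rational(179779133, 470) ≈ 3.8251e+5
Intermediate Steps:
k = 3969
Function('H')(N) = Mul(-1, Pow(Add(N, Pow(N, 2)), 2))
w = Rational(185050653, 470) (w = Mul(Add(Mul(-1, Pow(153, 2), Pow(Add(1, 153), 2)), 15885), Pow(Add(3969, -5379), -1)) = Mul(Add(Mul(-1, 23409, Pow(154, 2)), 15885), Pow(-1410, -1)) = Mul(Add(Mul(-1, 23409, 23716), 15885), Rational(-1, 1410)) = Mul(Add(-555167844, 15885), Rational(-1, 1410)) = Mul(-555151959, Rational(-1, 1410)) = Rational(185050653, 470) ≈ 3.9373e+5)
Add(w, -11216) = Add(Rational(185050653, 470), -11216) = Rational(179779133, 470)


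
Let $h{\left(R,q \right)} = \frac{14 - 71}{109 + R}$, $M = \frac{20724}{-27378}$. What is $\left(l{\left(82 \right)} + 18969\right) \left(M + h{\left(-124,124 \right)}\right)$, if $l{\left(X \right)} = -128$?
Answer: $\frac{1308074107}{22815} \approx 57334.0$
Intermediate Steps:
$M = - \frac{3454}{4563}$ ($M = 20724 \left(- \frac{1}{27378}\right) = - \frac{3454}{4563} \approx -0.75696$)
$h{\left(R,q \right)} = - \frac{57}{109 + R}$
$\left(l{\left(82 \right)} + 18969\right) \left(M + h{\left(-124,124 \right)}\right) = \left(-128 + 18969\right) \left(- \frac{3454}{4563} - \frac{57}{109 - 124}\right) = 18841 \left(- \frac{3454}{4563} - \frac{57}{-15}\right) = 18841 \left(- \frac{3454}{4563} - - \frac{19}{5}\right) = 18841 \left(- \frac{3454}{4563} + \frac{19}{5}\right) = 18841 \cdot \frac{69427}{22815} = \frac{1308074107}{22815}$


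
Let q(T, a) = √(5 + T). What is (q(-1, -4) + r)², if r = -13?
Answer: 121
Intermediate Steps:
(q(-1, -4) + r)² = (√(5 - 1) - 13)² = (√4 - 13)² = (2 - 13)² = (-11)² = 121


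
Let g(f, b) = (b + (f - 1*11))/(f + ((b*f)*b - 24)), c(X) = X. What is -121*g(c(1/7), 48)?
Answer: -31460/2137 ≈ -14.722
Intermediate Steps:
g(f, b) = (-11 + b + f)/(-24 + f + f*b²) (g(f, b) = (b + (f - 11))/(f + (f*b² - 24)) = (b + (-11 + f))/(f + (-24 + f*b²)) = (-11 + b + f)/(-24 + f + f*b²))
-121*g(c(1/7), 48) = -121*(-11 + 48 + 1/7)/(-24 + 1/7 + 48²/7) = -121*(-11 + 48 + ⅐)/(-24 + ⅐ + (⅐)*2304) = -121*260/((-24 + ⅐ + 2304/7)*7) = -121*260/(2137/7*7) = -847*260/(2137*7) = -121*260/2137 = -31460/2137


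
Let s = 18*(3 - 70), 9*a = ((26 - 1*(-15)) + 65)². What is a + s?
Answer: 382/9 ≈ 42.444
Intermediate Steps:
a = 11236/9 (a = ((26 - 1*(-15)) + 65)²/9 = ((26 + 15) + 65)²/9 = (41 + 65)²/9 = (⅑)*106² = (⅑)*11236 = 11236/9 ≈ 1248.4)
s = -1206 (s = 18*(-67) = -1206)
a + s = 11236/9 - 1206 = 382/9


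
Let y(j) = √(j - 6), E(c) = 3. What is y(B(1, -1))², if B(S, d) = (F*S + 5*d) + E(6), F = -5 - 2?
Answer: -15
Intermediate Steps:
F = -7
B(S, d) = 3 - 7*S + 5*d (B(S, d) = (-7*S + 5*d) + 3 = 3 - 7*S + 5*d)
y(j) = √(-6 + j)
y(B(1, -1))² = (√(-6 + (3 - 7*1 + 5*(-1))))² = (√(-6 + (3 - 7 - 5)))² = (√(-6 - 9))² = (√(-15))² = (I*√15)² = -15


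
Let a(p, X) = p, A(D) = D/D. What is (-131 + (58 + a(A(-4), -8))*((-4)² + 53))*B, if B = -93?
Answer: -366420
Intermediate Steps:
A(D) = 1
(-131 + (58 + a(A(-4), -8))*((-4)² + 53))*B = (-131 + (58 + 1)*((-4)² + 53))*(-93) = (-131 + 59*(16 + 53))*(-93) = (-131 + 59*69)*(-93) = (-131 + 4071)*(-93) = 3940*(-93) = -366420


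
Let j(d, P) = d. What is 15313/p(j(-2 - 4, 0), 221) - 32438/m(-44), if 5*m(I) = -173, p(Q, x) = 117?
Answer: 21625379/20241 ≈ 1068.4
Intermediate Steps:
m(I) = -173/5 (m(I) = (⅕)*(-173) = -173/5)
15313/p(j(-2 - 4, 0), 221) - 32438/m(-44) = 15313/117 - 32438/(-173/5) = 15313*(1/117) - 32438*(-5/173) = 15313/117 + 162190/173 = 21625379/20241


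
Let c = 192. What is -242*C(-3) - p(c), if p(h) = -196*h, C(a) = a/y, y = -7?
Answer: 262698/7 ≈ 37528.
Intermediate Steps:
C(a) = -a/7 (C(a) = a/(-7) = a*(-1/7) = -a/7)
-242*C(-3) - p(c) = -(-242)*(-3)/7 - (-196)*192 = -242*3/7 - 1*(-37632) = -726/7 + 37632 = 262698/7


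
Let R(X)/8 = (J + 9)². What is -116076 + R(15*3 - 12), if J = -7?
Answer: -116044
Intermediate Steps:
R(X) = 32 (R(X) = 8*(-7 + 9)² = 8*2² = 8*4 = 32)
-116076 + R(15*3 - 12) = -116076 + 32 = -116044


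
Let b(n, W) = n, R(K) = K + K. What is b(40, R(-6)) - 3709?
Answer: -3669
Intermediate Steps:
R(K) = 2*K
b(40, R(-6)) - 3709 = 40 - 3709 = -3669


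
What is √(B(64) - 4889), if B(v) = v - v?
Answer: I*√4889 ≈ 69.921*I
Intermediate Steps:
B(v) = 0
√(B(64) - 4889) = √(0 - 4889) = √(-4889) = I*√4889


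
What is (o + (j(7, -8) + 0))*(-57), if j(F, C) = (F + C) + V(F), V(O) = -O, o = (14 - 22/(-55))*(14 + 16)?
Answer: -24168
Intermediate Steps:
o = 432 (o = (14 - 22*(-1/55))*30 = (14 + ⅖)*30 = (72/5)*30 = 432)
j(F, C) = C (j(F, C) = (F + C) - F = (C + F) - F = C)
(o + (j(7, -8) + 0))*(-57) = (432 + (-8 + 0))*(-57) = (432 - 8)*(-57) = 424*(-57) = -24168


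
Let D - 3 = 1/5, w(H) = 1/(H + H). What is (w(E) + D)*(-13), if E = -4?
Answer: -1599/40 ≈ -39.975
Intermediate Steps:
w(H) = 1/(2*H)
D = 16/5 (D = 3 + 1/5 = 3 + ⅕ = 16/5 ≈ 3.2000)
(w(E) + D)*(-13) = ((½)/(-4) + 16/5)*(-13) = ((½)*(-¼) + 16/5)*(-13) = (-⅛ + 16/5)*(-13) = (123/40)*(-13) = -1599/40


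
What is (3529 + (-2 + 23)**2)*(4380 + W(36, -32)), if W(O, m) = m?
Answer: 17261560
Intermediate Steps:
(3529 + (-2 + 23)**2)*(4380 + W(36, -32)) = (3529 + (-2 + 23)**2)*(4380 - 32) = (3529 + 21**2)*4348 = (3529 + 441)*4348 = 3970*4348 = 17261560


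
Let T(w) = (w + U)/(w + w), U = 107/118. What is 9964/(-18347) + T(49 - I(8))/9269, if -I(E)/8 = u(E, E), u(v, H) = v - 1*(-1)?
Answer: -2637063038101/4856186042708 ≈ -0.54303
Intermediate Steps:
U = 107/118 (U = 107*(1/118) = 107/118 ≈ 0.90678)
u(v, H) = 1 + v (u(v, H) = v + 1 = 1 + v)
I(E) = -8 - 8*E (I(E) = -8*(1 + E) = -8 - 8*E)
T(w) = (107/118 + w)/(2*w) (T(w) = (w + 107/118)/(w + w) = (107/118 + w)/((2*w)) = (107/118 + w)*(1/(2*w)) = (107/118 + w)/(2*w))
9964/(-18347) + T(49 - I(8))/9269 = 9964/(-18347) + ((107 + 118*(49 - (-8 - 8*8)))/(236*(49 - (-8 - 8*8))))/9269 = 9964*(-1/18347) + ((107 + 118*(49 - (-8 - 64)))/(236*(49 - (-8 - 64))))*(1/9269) = -9964/18347 + ((107 + 118*(49 - 1*(-72)))/(236*(49 - 1*(-72))))*(1/9269) = -9964/18347 + ((107 + 118*(49 + 72))/(236*(49 + 72)))*(1/9269) = -9964/18347 + ((1/236)*(107 + 118*121)/121)*(1/9269) = -9964/18347 + ((1/236)*(1/121)*(107 + 14278))*(1/9269) = -9964/18347 + ((1/236)*(1/121)*14385)*(1/9269) = -9964/18347 + (14385/28556)*(1/9269) = -9964/18347 + 14385/264685564 = -2637063038101/4856186042708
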